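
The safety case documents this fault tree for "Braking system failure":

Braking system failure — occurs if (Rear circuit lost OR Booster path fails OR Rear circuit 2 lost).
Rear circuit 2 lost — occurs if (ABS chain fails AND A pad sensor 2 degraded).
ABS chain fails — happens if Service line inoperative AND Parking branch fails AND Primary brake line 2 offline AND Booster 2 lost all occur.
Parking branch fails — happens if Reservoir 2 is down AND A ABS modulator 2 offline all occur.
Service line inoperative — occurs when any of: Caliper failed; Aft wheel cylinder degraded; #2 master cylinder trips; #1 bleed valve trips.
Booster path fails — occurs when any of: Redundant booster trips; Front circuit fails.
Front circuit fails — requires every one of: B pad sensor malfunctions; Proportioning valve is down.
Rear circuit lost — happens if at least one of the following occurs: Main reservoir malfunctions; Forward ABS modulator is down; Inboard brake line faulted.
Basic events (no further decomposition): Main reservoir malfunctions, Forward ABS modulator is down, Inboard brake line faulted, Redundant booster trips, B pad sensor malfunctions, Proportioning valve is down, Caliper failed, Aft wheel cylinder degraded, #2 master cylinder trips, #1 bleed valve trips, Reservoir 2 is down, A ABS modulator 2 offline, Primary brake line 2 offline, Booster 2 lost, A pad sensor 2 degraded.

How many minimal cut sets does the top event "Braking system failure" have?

9

Rear circuit lost [OR]: union of children's cut sets → 3 cut set(s).
Front circuit fails [AND]: one cut set from each child combined → 1 × 1 = 1 cut set(s).
Booster path fails [OR]: union of children's cut sets → 2 cut set(s).
Service line inoperative [OR]: union of children's cut sets → 4 cut set(s).
Parking branch fails [AND]: one cut set from each child combined → 1 × 1 = 1 cut set(s).
ABS chain fails [AND]: one cut set from each child combined → 4 × 1 × 1 × 1 = 4 cut set(s).
Rear circuit 2 lost [AND]: one cut set from each child combined → 4 × 1 = 4 cut set(s).
Braking system failure [OR]: union of children's cut sets → 9 cut set(s).
Minimal cut sets: {Main reservoir malfunctions}; {Forward ABS modulator is down}; {Inboard brake line faulted}; {Redundant booster trips}; {B pad sensor malfunctions, Proportioning valve is down}; {A ABS modulator 2 offline, A pad sensor 2 degraded, Booster 2 lost, Caliper failed, Primary brake line 2 offline, Reservoir 2 is down}; {A ABS modulator 2 offline, A pad sensor 2 degraded, Aft wheel cylinder degraded, Booster 2 lost, Primary brake line 2 offline, Reservoir 2 is down}; {#2 master cylinder trips, A ABS modulator 2 offline, A pad sensor 2 degraded, Booster 2 lost, Primary brake line 2 offline, Reservoir 2 is down}; {#1 bleed valve trips, A ABS modulator 2 offline, A pad sensor 2 degraded, Booster 2 lost, Primary brake line 2 offline, Reservoir 2 is down}.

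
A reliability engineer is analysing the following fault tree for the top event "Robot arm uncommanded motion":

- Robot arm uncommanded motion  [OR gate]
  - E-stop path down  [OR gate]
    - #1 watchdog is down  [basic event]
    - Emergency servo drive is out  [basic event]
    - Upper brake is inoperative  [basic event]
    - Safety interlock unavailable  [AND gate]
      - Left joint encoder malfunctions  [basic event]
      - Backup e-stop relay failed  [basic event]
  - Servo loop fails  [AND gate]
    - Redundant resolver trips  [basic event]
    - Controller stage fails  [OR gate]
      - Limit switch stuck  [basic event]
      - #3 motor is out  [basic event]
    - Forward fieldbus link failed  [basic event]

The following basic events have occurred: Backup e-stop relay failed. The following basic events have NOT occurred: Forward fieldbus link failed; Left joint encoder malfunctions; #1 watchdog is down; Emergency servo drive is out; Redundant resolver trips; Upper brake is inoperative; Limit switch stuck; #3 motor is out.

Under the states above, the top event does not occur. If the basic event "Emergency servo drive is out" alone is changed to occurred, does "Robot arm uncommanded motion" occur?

Counterfactual: set "Emergency servo drive is out" to occurred.
Safety interlock unavailable [AND]: Left joint encoder malfunctions=not, Backup e-stop relay failed=occurs → not all inputs occur → does not occur.
E-stop path down [OR]: #1 watchdog is down=not, Emergency servo drive is out=occurs, Upper brake is inoperative=not, Safety interlock unavailable=not → at least one input occurs → occurs.
Controller stage fails [OR]: Limit switch stuck=not, #3 motor is out=not → no input occurs → does not occur.
Servo loop fails [AND]: Redundant resolver trips=not, Controller stage fails=not, Forward fieldbus link failed=not → not all inputs occur → does not occur.
Robot arm uncommanded motion [OR]: E-stop path down=occurs, Servo loop fails=not → at least one input occurs → occurs.

Yes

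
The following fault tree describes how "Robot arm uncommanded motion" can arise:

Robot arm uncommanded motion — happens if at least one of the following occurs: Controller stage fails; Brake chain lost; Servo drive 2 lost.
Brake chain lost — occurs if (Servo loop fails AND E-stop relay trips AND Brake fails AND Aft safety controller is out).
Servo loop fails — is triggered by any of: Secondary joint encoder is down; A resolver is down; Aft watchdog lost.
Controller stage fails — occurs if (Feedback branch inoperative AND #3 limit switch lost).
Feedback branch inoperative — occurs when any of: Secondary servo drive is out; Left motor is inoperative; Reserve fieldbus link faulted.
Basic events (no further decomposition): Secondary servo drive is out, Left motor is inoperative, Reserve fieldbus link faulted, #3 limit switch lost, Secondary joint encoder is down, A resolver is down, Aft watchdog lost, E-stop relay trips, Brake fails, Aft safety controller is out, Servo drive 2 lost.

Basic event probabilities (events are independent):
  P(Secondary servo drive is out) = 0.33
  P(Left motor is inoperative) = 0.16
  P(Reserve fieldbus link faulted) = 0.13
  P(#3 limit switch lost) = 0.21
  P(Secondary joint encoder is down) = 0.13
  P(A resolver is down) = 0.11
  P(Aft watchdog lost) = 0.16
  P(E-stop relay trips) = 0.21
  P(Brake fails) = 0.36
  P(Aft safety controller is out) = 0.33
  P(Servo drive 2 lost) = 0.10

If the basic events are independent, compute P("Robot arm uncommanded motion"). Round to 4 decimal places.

0.2035

P(Feedback branch inoperative) [OR] = 1 − (1−0.33) × (1−0.16) × (1−0.13) = 0.510364
P(Controller stage fails) [AND] = 0.510364 × 0.21 = 0.107176
P(Servo loop fails) [OR] = 1 − (1−0.13) × (1−0.11) × (1−0.16) = 0.349588
P(Brake chain lost) [AND] = 0.349588 × 0.21 × 0.36 × 0.33 = 0.008722
P(Robot arm uncommanded motion) [OR] = 1 − (1−0.107176) × (1−0.008722) × (1−0.10) = 0.203467
Rounded to 4 decimal places: P(Robot arm uncommanded motion) ≈ 0.2035.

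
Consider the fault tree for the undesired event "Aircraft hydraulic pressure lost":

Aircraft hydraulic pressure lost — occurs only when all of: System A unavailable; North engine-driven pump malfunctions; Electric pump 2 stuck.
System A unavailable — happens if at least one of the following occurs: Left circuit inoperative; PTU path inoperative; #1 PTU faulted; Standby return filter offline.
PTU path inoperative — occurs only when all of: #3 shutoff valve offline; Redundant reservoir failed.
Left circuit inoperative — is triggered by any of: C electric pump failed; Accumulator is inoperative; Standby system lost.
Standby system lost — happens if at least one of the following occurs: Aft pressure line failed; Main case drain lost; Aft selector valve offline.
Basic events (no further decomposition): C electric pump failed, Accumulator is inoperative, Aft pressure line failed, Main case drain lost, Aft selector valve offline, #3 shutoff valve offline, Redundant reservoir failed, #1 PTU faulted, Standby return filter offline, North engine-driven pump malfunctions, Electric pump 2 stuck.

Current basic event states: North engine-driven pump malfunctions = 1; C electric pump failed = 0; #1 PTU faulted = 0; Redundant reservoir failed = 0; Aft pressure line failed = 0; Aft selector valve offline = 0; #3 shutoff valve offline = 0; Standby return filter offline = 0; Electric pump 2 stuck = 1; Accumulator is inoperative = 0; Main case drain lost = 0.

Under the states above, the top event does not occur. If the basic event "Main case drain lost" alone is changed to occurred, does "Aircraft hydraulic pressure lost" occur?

Yes

Counterfactual: set "Main case drain lost" to occurred.
Standby system lost [OR]: Aft pressure line failed=not, Main case drain lost=occurs, Aft selector valve offline=not → at least one input occurs → occurs.
Left circuit inoperative [OR]: C electric pump failed=not, Accumulator is inoperative=not, Standby system lost=occurs → at least one input occurs → occurs.
PTU path inoperative [AND]: #3 shutoff valve offline=not, Redundant reservoir failed=not → not all inputs occur → does not occur.
System A unavailable [OR]: Left circuit inoperative=occurs, PTU path inoperative=not, #1 PTU faulted=not, Standby return filter offline=not → at least one input occurs → occurs.
Aircraft hydraulic pressure lost [AND]: System A unavailable=occurs, North engine-driven pump malfunctions=occurs, Electric pump 2 stuck=occurs → all inputs occur → occurs.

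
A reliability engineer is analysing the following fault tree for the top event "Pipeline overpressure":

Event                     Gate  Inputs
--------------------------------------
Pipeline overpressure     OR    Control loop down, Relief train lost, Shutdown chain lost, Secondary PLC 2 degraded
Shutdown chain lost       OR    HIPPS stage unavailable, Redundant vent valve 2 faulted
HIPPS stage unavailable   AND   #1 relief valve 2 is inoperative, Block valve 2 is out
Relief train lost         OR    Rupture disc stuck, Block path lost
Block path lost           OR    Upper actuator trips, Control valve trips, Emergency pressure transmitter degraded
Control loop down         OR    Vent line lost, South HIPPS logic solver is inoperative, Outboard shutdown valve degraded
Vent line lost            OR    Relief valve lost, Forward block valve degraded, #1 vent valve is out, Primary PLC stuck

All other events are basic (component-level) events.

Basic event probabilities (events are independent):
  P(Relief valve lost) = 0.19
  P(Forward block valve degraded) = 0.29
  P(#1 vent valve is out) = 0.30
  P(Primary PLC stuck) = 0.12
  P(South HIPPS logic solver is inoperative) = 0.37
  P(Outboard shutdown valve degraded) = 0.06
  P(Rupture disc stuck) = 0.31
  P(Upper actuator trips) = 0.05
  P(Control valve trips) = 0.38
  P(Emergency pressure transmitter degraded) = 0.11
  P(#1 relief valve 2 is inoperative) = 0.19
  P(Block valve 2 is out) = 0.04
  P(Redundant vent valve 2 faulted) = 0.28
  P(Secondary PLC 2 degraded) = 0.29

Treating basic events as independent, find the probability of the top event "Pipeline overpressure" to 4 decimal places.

P(Vent line lost) [OR] = 1 − (1−0.19) × (1−0.29) × (1−0.30) × (1−0.12) = 0.645738
P(Control loop down) [OR] = 1 − (1−0.645738) × (1−0.37) × (1−0.06) = 0.790206
P(Block path lost) [OR] = 1 − (1−0.05) × (1−0.38) × (1−0.11) = 0.475790
P(Relief train lost) [OR] = 1 − (1−0.31) × (1−0.475790) = 0.638295
P(HIPPS stage unavailable) [AND] = 0.19 × 0.04 = 0.007600
P(Shutdown chain lost) [OR] = 1 − (1−0.007600) × (1−0.28) = 0.285472
P(Pipeline overpressure) [OR] = 1 − (1−0.790206) × (1−0.638295) × (1−0.285472) × (1−0.29) = 0.961503
Rounded to 4 decimal places: P(Pipeline overpressure) ≈ 0.9615.

0.9615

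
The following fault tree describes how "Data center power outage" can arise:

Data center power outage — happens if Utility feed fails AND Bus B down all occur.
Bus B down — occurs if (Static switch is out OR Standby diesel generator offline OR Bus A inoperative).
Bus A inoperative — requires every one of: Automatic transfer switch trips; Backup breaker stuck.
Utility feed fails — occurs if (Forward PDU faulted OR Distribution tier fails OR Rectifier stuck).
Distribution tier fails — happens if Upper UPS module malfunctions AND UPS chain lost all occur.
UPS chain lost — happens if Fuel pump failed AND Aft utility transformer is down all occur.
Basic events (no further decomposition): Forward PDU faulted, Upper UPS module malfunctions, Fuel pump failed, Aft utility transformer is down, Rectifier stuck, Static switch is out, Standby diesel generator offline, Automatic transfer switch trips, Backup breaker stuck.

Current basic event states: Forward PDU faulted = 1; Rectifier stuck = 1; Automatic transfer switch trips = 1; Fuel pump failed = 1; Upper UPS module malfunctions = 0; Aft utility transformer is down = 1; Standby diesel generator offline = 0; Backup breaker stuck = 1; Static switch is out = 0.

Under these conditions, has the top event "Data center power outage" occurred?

Yes

UPS chain lost [AND]: Fuel pump failed=occurs, Aft utility transformer is down=occurs → all inputs occur → occurs.
Distribution tier fails [AND]: Upper UPS module malfunctions=not, UPS chain lost=occurs → not all inputs occur → does not occur.
Utility feed fails [OR]: Forward PDU faulted=occurs, Distribution tier fails=not, Rectifier stuck=occurs → at least one input occurs → occurs.
Bus A inoperative [AND]: Automatic transfer switch trips=occurs, Backup breaker stuck=occurs → all inputs occur → occurs.
Bus B down [OR]: Static switch is out=not, Standby diesel generator offline=not, Bus A inoperative=occurs → at least one input occurs → occurs.
Data center power outage [AND]: Utility feed fails=occurs, Bus B down=occurs → all inputs occur → occurs.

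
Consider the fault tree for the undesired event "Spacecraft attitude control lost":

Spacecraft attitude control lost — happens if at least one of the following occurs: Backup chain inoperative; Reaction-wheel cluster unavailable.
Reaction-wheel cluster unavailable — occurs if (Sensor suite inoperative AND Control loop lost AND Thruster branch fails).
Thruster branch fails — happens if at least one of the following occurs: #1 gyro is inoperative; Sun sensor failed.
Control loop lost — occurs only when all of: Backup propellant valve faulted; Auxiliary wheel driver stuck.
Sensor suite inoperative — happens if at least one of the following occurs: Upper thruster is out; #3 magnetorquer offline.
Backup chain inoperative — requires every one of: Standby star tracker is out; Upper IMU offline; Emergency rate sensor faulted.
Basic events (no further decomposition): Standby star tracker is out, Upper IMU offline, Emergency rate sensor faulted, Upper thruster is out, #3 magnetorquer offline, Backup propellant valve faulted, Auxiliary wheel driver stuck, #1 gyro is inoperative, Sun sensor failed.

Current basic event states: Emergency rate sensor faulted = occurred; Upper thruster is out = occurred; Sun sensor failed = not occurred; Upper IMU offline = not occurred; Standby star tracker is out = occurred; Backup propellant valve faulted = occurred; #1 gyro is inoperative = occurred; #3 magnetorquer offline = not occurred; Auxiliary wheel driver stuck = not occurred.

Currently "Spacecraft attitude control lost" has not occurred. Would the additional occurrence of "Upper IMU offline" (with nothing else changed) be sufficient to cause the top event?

Counterfactual: set "Upper IMU offline" to occurred.
Backup chain inoperative [AND]: Standby star tracker is out=occurs, Upper IMU offline=occurs, Emergency rate sensor faulted=occurs → all inputs occur → occurs.
Sensor suite inoperative [OR]: Upper thruster is out=occurs, #3 magnetorquer offline=not → at least one input occurs → occurs.
Control loop lost [AND]: Backup propellant valve faulted=occurs, Auxiliary wheel driver stuck=not → not all inputs occur → does not occur.
Thruster branch fails [OR]: #1 gyro is inoperative=occurs, Sun sensor failed=not → at least one input occurs → occurs.
Reaction-wheel cluster unavailable [AND]: Sensor suite inoperative=occurs, Control loop lost=not, Thruster branch fails=occurs → not all inputs occur → does not occur.
Spacecraft attitude control lost [OR]: Backup chain inoperative=occurs, Reaction-wheel cluster unavailable=not → at least one input occurs → occurs.

Yes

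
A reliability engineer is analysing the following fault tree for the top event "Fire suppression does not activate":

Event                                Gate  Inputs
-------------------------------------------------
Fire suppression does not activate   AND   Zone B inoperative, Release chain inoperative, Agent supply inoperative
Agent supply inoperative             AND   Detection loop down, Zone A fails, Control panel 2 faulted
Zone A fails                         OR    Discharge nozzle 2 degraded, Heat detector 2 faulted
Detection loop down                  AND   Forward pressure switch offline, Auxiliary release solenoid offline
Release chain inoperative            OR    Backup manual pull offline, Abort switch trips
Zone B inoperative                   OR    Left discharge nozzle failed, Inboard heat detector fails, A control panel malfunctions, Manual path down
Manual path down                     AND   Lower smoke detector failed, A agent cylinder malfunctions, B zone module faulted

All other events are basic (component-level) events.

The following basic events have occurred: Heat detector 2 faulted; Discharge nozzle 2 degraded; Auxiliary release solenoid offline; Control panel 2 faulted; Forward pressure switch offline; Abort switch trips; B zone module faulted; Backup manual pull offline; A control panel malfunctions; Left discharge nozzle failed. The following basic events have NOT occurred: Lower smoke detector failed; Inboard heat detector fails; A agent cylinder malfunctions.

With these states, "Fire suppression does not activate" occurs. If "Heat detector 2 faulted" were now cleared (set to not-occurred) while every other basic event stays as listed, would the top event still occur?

Counterfactual: set "Heat detector 2 faulted" to not occurred.
Manual path down [AND]: Lower smoke detector failed=not, A agent cylinder malfunctions=not, B zone module faulted=occurs → not all inputs occur → does not occur.
Zone B inoperative [OR]: Left discharge nozzle failed=occurs, Inboard heat detector fails=not, A control panel malfunctions=occurs, Manual path down=not → at least one input occurs → occurs.
Release chain inoperative [OR]: Backup manual pull offline=occurs, Abort switch trips=occurs → at least one input occurs → occurs.
Detection loop down [AND]: Forward pressure switch offline=occurs, Auxiliary release solenoid offline=occurs → all inputs occur → occurs.
Zone A fails [OR]: Discharge nozzle 2 degraded=occurs, Heat detector 2 faulted=not → at least one input occurs → occurs.
Agent supply inoperative [AND]: Detection loop down=occurs, Zone A fails=occurs, Control panel 2 faulted=occurs → all inputs occur → occurs.
Fire suppression does not activate [AND]: Zone B inoperative=occurs, Release chain inoperative=occurs, Agent supply inoperative=occurs → all inputs occur → occurs.

Yes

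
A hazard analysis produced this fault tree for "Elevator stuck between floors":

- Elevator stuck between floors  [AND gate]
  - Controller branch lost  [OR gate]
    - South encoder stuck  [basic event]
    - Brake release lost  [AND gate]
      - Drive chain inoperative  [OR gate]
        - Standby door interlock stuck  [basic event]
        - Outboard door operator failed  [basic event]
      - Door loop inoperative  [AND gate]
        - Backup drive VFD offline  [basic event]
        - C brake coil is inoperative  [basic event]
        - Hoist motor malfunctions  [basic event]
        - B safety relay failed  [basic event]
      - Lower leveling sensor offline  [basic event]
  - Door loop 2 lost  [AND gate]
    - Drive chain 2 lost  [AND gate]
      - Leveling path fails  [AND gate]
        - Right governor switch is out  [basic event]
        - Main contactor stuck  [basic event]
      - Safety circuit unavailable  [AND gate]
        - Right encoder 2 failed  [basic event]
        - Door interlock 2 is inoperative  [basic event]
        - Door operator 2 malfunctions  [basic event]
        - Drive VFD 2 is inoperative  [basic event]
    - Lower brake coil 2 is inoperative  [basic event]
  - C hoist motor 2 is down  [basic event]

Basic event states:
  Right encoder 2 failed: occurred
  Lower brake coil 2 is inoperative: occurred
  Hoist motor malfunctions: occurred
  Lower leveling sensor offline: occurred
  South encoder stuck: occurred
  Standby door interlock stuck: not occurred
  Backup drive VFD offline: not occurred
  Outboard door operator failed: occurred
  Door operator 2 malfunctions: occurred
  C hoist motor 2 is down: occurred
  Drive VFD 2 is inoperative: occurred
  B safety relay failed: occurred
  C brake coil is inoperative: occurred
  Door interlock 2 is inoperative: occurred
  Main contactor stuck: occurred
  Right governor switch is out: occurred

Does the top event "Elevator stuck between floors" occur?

Drive chain inoperative [OR]: Standby door interlock stuck=not, Outboard door operator failed=occurs → at least one input occurs → occurs.
Door loop inoperative [AND]: Backup drive VFD offline=not, C brake coil is inoperative=occurs, Hoist motor malfunctions=occurs, B safety relay failed=occurs → not all inputs occur → does not occur.
Brake release lost [AND]: Drive chain inoperative=occurs, Door loop inoperative=not, Lower leveling sensor offline=occurs → not all inputs occur → does not occur.
Controller branch lost [OR]: South encoder stuck=occurs, Brake release lost=not → at least one input occurs → occurs.
Leveling path fails [AND]: Right governor switch is out=occurs, Main contactor stuck=occurs → all inputs occur → occurs.
Safety circuit unavailable [AND]: Right encoder 2 failed=occurs, Door interlock 2 is inoperative=occurs, Door operator 2 malfunctions=occurs, Drive VFD 2 is inoperative=occurs → all inputs occur → occurs.
Drive chain 2 lost [AND]: Leveling path fails=occurs, Safety circuit unavailable=occurs → all inputs occur → occurs.
Door loop 2 lost [AND]: Drive chain 2 lost=occurs, Lower brake coil 2 is inoperative=occurs → all inputs occur → occurs.
Elevator stuck between floors [AND]: Controller branch lost=occurs, Door loop 2 lost=occurs, C hoist motor 2 is down=occurs → all inputs occur → occurs.

Yes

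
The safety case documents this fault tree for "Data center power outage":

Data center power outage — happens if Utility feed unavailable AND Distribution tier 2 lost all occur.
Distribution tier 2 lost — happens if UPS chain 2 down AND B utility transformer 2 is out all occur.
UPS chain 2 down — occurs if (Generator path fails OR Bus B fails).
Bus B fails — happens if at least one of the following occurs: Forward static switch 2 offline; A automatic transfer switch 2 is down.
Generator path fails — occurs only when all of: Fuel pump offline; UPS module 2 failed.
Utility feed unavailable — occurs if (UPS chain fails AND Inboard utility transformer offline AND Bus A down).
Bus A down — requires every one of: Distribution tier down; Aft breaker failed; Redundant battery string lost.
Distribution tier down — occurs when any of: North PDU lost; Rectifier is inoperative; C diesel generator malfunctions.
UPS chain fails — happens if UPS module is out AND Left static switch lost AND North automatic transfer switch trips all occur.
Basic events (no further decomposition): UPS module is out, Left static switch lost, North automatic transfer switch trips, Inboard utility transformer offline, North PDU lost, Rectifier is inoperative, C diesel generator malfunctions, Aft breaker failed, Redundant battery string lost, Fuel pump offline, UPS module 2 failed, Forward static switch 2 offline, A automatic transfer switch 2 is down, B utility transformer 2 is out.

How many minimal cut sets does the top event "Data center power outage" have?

UPS chain fails [AND]: one cut set from each child combined → 1 × 1 × 1 = 1 cut set(s).
Distribution tier down [OR]: union of children's cut sets → 3 cut set(s).
Bus A down [AND]: one cut set from each child combined → 3 × 1 × 1 = 3 cut set(s).
Utility feed unavailable [AND]: one cut set from each child combined → 1 × 1 × 3 = 3 cut set(s).
Generator path fails [AND]: one cut set from each child combined → 1 × 1 = 1 cut set(s).
Bus B fails [OR]: union of children's cut sets → 2 cut set(s).
UPS chain 2 down [OR]: union of children's cut sets → 3 cut set(s).
Distribution tier 2 lost [AND]: one cut set from each child combined → 3 × 1 = 3 cut set(s).
Data center power outage [AND]: one cut set from each child combined → 3 × 3 = 9 cut set(s).
Minimal cut sets: {Aft breaker failed, B utility transformer 2 is out, Fuel pump offline, Inboard utility transformer offline, Left static switch lost, North PDU lost, North automatic transfer switch trips, Redundant battery string lost, UPS module 2 failed, UPS module is out}; {Aft breaker failed, B utility transformer 2 is out, Forward static switch 2 offline, Inboard utility transformer offline, Left static switch lost, North PDU lost, North automatic transfer switch trips, Redundant battery string lost, UPS module is out}; {A automatic transfer switch 2 is down, Aft breaker failed, B utility transformer 2 is out, Inboard utility transformer offline, Left static switch lost, North PDU lost, North automatic transfer switch trips, Redundant battery string lost, UPS module is out}; {Aft breaker failed, B utility transformer 2 is out, Fuel pump offline, Inboard utility transformer offline, Left static switch lost, North automatic transfer switch trips, Rectifier is inoperative, Redundant battery string lost, UPS module 2 failed, UPS module is out}; {Aft breaker failed, B utility transformer 2 is out, Forward static switch 2 offline, Inboard utility transformer offline, Left static switch lost, North automatic transfer switch trips, Rectifier is inoperative, Redundant battery string lost, UPS module is out}; {A automatic transfer switch 2 is down, Aft breaker failed, B utility transformer 2 is out, Inboard utility transformer offline, Left static switch lost, North automatic transfer switch trips, Rectifier is inoperative, Redundant battery string lost, UPS module is out}; {Aft breaker failed, B utility transformer 2 is out, C diesel generator malfunctions, Fuel pump offline, Inboard utility transformer offline, Left static switch lost, North automatic transfer switch trips, Redundant battery string lost, UPS module 2 failed, UPS module is out}; {Aft breaker failed, B utility transformer 2 is out, C diesel generator malfunctions, Forward static switch 2 offline, Inboard utility transformer offline, Left static switch lost, North automatic transfer switch trips, Redundant battery string lost, UPS module is out}; {A automatic transfer switch 2 is down, Aft breaker failed, B utility transformer 2 is out, C diesel generator malfunctions, Inboard utility transformer offline, Left static switch lost, North automatic transfer switch trips, Redundant battery string lost, UPS module is out}.

9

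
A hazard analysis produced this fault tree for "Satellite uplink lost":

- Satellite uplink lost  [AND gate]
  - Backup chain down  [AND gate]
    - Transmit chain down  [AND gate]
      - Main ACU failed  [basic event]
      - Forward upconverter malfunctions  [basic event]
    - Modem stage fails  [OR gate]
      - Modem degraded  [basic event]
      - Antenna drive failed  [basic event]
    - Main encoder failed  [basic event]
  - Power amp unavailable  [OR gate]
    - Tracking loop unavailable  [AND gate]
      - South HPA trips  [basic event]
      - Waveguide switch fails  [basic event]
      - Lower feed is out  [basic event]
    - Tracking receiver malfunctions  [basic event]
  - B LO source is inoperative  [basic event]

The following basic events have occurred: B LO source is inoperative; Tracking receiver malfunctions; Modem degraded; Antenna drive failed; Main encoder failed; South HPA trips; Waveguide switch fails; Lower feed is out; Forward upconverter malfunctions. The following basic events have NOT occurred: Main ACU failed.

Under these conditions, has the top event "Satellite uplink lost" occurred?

Transmit chain down [AND]: Main ACU failed=not, Forward upconverter malfunctions=occurs → not all inputs occur → does not occur.
Modem stage fails [OR]: Modem degraded=occurs, Antenna drive failed=occurs → at least one input occurs → occurs.
Backup chain down [AND]: Transmit chain down=not, Modem stage fails=occurs, Main encoder failed=occurs → not all inputs occur → does not occur.
Tracking loop unavailable [AND]: South HPA trips=occurs, Waveguide switch fails=occurs, Lower feed is out=occurs → all inputs occur → occurs.
Power amp unavailable [OR]: Tracking loop unavailable=occurs, Tracking receiver malfunctions=occurs → at least one input occurs → occurs.
Satellite uplink lost [AND]: Backup chain down=not, Power amp unavailable=occurs, B LO source is inoperative=occurs → not all inputs occur → does not occur.

No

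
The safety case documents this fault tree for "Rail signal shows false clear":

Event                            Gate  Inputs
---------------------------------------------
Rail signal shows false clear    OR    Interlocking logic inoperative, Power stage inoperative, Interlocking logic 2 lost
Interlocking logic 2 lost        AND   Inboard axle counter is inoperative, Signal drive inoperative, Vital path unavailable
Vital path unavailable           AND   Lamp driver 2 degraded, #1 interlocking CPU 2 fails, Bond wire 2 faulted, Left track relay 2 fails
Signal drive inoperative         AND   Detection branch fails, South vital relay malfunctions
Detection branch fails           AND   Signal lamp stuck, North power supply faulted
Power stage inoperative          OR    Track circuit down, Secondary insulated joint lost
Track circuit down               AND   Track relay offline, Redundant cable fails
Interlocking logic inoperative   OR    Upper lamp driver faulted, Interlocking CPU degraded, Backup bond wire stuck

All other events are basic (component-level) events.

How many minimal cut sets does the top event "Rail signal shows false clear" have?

Interlocking logic inoperative [OR]: union of children's cut sets → 3 cut set(s).
Track circuit down [AND]: one cut set from each child combined → 1 × 1 = 1 cut set(s).
Power stage inoperative [OR]: union of children's cut sets → 2 cut set(s).
Detection branch fails [AND]: one cut set from each child combined → 1 × 1 = 1 cut set(s).
Signal drive inoperative [AND]: one cut set from each child combined → 1 × 1 = 1 cut set(s).
Vital path unavailable [AND]: one cut set from each child combined → 1 × 1 × 1 × 1 = 1 cut set(s).
Interlocking logic 2 lost [AND]: one cut set from each child combined → 1 × 1 × 1 = 1 cut set(s).
Rail signal shows false clear [OR]: union of children's cut sets → 6 cut set(s).
Minimal cut sets: {Upper lamp driver faulted}; {Interlocking CPU degraded}; {Backup bond wire stuck}; {Redundant cable fails, Track relay offline}; {Secondary insulated joint lost}; {#1 interlocking CPU 2 fails, Bond wire 2 faulted, Inboard axle counter is inoperative, Lamp driver 2 degraded, Left track relay 2 fails, North power supply faulted, Signal lamp stuck, South vital relay malfunctions}.

6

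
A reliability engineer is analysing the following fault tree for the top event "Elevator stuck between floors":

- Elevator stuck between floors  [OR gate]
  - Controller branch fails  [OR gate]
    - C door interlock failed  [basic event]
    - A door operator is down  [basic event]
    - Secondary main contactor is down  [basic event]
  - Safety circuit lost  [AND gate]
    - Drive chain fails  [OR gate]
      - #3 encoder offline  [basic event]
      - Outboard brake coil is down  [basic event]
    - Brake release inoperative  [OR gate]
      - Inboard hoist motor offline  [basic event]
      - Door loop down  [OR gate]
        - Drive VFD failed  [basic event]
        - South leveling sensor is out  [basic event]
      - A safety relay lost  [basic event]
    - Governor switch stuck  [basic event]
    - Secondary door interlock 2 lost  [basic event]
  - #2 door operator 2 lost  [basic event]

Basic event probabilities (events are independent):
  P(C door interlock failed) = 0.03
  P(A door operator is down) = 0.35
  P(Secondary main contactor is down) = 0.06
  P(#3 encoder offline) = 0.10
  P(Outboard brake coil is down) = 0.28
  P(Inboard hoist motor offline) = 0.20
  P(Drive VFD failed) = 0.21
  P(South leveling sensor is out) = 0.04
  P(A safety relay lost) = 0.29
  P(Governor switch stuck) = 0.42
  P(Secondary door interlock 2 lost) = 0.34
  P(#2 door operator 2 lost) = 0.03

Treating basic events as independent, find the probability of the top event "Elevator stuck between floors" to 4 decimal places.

0.4416

P(Controller branch fails) [OR] = 1 − (1−0.03) × (1−0.35) × (1−0.06) = 0.407330
P(Drive chain fails) [OR] = 1 − (1−0.10) × (1−0.28) = 0.352000
P(Door loop down) [OR] = 1 − (1−0.21) × (1−0.04) = 0.241600
P(Brake release inoperative) [OR] = 1 − (1−0.20) × (1−0.241600) × (1−0.29) = 0.569229
P(Safety circuit lost) [AND] = 0.352000 × 0.569229 × 0.42 × 0.34 = 0.028613
P(Elevator stuck between floors) [OR] = 1 − (1−0.407330) × (1−0.028613) × (1−0.03) = 0.441559
Rounded to 4 decimal places: P(Elevator stuck between floors) ≈ 0.4416.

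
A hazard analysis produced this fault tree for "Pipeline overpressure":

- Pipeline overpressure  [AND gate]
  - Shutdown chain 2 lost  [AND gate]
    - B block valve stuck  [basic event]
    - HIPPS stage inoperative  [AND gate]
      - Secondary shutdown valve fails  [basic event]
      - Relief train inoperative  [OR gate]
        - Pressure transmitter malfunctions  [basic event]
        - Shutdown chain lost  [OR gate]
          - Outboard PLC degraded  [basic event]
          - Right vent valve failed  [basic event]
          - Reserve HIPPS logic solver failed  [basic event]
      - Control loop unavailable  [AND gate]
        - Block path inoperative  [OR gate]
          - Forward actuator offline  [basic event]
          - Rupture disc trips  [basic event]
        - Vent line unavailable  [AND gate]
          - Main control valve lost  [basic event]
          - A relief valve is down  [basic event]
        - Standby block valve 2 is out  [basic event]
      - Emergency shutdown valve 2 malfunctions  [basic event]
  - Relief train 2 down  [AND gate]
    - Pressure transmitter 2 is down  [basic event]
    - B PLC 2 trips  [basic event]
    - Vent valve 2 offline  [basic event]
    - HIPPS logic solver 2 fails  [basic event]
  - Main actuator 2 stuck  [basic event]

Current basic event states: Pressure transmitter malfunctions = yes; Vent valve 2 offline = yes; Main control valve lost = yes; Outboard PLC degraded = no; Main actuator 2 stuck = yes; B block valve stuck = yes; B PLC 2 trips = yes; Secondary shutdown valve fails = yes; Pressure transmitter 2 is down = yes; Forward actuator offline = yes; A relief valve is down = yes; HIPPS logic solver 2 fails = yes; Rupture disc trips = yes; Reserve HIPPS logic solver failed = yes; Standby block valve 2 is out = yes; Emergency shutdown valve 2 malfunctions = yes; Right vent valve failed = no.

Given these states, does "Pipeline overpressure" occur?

Yes

Shutdown chain lost [OR]: Outboard PLC degraded=not, Right vent valve failed=not, Reserve HIPPS logic solver failed=occurs → at least one input occurs → occurs.
Relief train inoperative [OR]: Pressure transmitter malfunctions=occurs, Shutdown chain lost=occurs → at least one input occurs → occurs.
Block path inoperative [OR]: Forward actuator offline=occurs, Rupture disc trips=occurs → at least one input occurs → occurs.
Vent line unavailable [AND]: Main control valve lost=occurs, A relief valve is down=occurs → all inputs occur → occurs.
Control loop unavailable [AND]: Block path inoperative=occurs, Vent line unavailable=occurs, Standby block valve 2 is out=occurs → all inputs occur → occurs.
HIPPS stage inoperative [AND]: Secondary shutdown valve fails=occurs, Relief train inoperative=occurs, Control loop unavailable=occurs, Emergency shutdown valve 2 malfunctions=occurs → all inputs occur → occurs.
Shutdown chain 2 lost [AND]: B block valve stuck=occurs, HIPPS stage inoperative=occurs → all inputs occur → occurs.
Relief train 2 down [AND]: Pressure transmitter 2 is down=occurs, B PLC 2 trips=occurs, Vent valve 2 offline=occurs, HIPPS logic solver 2 fails=occurs → all inputs occur → occurs.
Pipeline overpressure [AND]: Shutdown chain 2 lost=occurs, Relief train 2 down=occurs, Main actuator 2 stuck=occurs → all inputs occur → occurs.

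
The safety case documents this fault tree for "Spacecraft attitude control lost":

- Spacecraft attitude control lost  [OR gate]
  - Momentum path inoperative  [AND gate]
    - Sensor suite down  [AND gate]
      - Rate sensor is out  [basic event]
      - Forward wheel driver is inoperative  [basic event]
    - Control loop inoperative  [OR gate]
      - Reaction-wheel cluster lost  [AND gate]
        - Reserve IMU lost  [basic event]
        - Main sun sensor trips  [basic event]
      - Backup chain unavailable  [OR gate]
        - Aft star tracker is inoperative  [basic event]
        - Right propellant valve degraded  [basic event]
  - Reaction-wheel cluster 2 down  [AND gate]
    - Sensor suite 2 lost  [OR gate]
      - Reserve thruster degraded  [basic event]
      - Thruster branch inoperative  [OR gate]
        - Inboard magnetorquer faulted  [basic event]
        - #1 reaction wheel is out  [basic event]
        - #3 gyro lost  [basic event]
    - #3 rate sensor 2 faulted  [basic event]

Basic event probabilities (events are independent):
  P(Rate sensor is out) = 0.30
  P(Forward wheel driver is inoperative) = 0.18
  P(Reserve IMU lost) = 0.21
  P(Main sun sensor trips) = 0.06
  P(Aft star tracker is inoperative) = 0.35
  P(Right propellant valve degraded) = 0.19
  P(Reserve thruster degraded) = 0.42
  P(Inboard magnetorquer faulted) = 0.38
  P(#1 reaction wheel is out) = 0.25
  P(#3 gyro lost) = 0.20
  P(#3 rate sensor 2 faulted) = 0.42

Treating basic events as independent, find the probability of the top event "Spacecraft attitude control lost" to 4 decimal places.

P(Sensor suite down) [AND] = 0.30 × 0.18 = 0.054000
P(Reaction-wheel cluster lost) [AND] = 0.21 × 0.06 = 0.012600
P(Backup chain unavailable) [OR] = 1 − (1−0.35) × (1−0.19) = 0.473500
P(Control loop inoperative) [OR] = 1 − (1−0.012600) × (1−0.473500) = 0.480134
P(Momentum path inoperative) [AND] = 0.054000 × 0.480134 = 0.025927
P(Thruster branch inoperative) [OR] = 1 − (1−0.38) × (1−0.25) × (1−0.20) = 0.628000
P(Sensor suite 2 lost) [OR] = 1 − (1−0.42) × (1−0.628000) = 0.784240
P(Reaction-wheel cluster 2 down) [AND] = 0.784240 × 0.42 = 0.329381
P(Spacecraft attitude control lost) [OR] = 1 − (1−0.025927) × (1−0.329381) = 0.346768
Rounded to 4 decimal places: P(Spacecraft attitude control lost) ≈ 0.3468.

0.3468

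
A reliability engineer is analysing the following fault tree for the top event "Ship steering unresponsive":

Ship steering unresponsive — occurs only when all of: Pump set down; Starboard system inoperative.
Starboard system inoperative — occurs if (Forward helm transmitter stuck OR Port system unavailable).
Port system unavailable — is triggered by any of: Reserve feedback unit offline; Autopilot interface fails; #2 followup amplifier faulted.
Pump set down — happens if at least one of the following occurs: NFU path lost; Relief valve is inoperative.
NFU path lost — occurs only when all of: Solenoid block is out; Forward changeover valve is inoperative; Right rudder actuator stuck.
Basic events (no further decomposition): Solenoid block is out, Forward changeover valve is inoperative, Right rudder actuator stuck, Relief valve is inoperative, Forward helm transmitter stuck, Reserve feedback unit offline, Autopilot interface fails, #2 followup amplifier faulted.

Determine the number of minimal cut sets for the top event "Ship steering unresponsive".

NFU path lost [AND]: one cut set from each child combined → 1 × 1 × 1 = 1 cut set(s).
Pump set down [OR]: union of children's cut sets → 2 cut set(s).
Port system unavailable [OR]: union of children's cut sets → 3 cut set(s).
Starboard system inoperative [OR]: union of children's cut sets → 4 cut set(s).
Ship steering unresponsive [AND]: one cut set from each child combined → 2 × 4 = 8 cut set(s).
Minimal cut sets: {Forward changeover valve is inoperative, Forward helm transmitter stuck, Right rudder actuator stuck, Solenoid block is out}; {Forward changeover valve is inoperative, Reserve feedback unit offline, Right rudder actuator stuck, Solenoid block is out}; {Autopilot interface fails, Forward changeover valve is inoperative, Right rudder actuator stuck, Solenoid block is out}; {#2 followup amplifier faulted, Forward changeover valve is inoperative, Right rudder actuator stuck, Solenoid block is out}; {Forward helm transmitter stuck, Relief valve is inoperative}; {Relief valve is inoperative, Reserve feedback unit offline}; {Autopilot interface fails, Relief valve is inoperative}; {#2 followup amplifier faulted, Relief valve is inoperative}.

8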